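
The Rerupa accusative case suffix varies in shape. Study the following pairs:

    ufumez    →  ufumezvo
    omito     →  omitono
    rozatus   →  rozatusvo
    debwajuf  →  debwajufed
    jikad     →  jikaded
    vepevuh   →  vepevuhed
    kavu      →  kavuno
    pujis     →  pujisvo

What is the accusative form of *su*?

suno

Looking at the final sound of each stem: -vo when the stem ends in a sibilant (*ufumez*, *rozatus*, *pujis*); -ed when the stem ends in a non-sibilant consonant (*debwajuf*, *jikad*, *vepevuh*); -no when the stem ends in a vowel (*omito*, *kavu*).
*su* — final sound /u/ (a vowel) → -no → *suno*.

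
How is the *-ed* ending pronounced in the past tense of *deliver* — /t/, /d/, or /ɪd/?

The stem *deliver* ends in a voiced sound other than /d/.
The -ed suffix is realized as /ɪd/ after /t, d/; as /t/ after other voiceless consonants; and as /d/ after other voiced sounds.
So -ed on *deliver* is pronounced /d/.

/d/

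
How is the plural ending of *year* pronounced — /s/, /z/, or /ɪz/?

The stem *year* ends in a voiced non-sibilant sound.
The plural suffix surfaces as /ɪz/ after sibilants, /s/ after other voiceless consonants, and /z/ after other voiced sounds.
So the plural -s on *year* is pronounced /z/.

/z/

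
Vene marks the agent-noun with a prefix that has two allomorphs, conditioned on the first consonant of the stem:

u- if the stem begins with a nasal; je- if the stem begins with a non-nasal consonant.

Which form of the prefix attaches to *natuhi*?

u-

*natuhi*: first consonant = /n/, a nasal → u-.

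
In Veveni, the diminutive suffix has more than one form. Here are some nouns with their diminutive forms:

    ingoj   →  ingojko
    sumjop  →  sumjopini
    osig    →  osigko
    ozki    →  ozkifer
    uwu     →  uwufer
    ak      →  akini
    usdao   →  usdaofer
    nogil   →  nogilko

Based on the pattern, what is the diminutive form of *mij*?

mijko

Looking at the final sound of each stem: -ini when the stem ends in a voiceless consonant (*sumjop*, *ak*); -ko when the stem ends in a voiced consonant (*ingoj*, *osig*, *nogil*); -fer when the stem ends in a vowel (*ozki*, *uwu*, *usdao*).
*mij* — final sound /j/ (a voiced consonant) → -ko → *mijko*.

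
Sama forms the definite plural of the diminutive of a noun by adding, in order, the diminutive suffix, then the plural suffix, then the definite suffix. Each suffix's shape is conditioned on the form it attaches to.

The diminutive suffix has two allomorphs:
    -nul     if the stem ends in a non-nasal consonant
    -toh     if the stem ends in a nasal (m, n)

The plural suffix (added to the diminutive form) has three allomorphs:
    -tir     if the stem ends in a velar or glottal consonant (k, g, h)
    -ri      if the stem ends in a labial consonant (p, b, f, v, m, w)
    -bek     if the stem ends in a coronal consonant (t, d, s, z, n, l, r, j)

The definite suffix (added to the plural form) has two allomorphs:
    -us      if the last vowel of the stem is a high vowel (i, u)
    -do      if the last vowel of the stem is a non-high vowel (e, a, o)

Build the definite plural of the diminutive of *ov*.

*ov*: final consonant = /v/, non-nasal → -nul → *ovnul*.
The final consonant of the diminutive form *ovnul* is /l/, which is coronal, so the plural suffix is -bek, giving *ovnulbek*.
Since the last vowel of the plural form *ovnulbek* is /e/ (a non-high vowel), it takes -do, giving *ovnulbekdo*.

ovnulbekdo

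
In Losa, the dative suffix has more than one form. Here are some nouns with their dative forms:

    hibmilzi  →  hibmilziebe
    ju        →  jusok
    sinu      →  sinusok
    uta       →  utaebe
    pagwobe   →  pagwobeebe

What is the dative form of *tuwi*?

The pattern is rounding harmony: -sok when the last vowel of the stem is a rounded vowel (*ju*, *sinu*); -ebe when the last vowel of the stem is an unrounded vowel (*hibmilzi*, *uta*, *pagwobe*).
*tuwi*: last vowel = /i/, an unrounded vowel → -ebe → *tuwiebe*.

tuwiebe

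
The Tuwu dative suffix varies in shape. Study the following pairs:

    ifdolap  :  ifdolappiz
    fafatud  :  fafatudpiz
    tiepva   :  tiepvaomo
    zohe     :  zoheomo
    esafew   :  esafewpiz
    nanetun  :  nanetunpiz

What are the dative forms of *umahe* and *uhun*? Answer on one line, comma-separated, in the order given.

umaheomo, uhunpiz

The alternation tracks the final sound of the stem — -piz when the stem ends in a consonant (*ifdolap*, *fafatud*, *esafew*, *nanetun*); -omo when the stem ends in a vowel (*tiepva*, *zohe*).
*umahe* — final sound /e/ (a vowel) → -omo → *umaheomo*.
Since the final sound of *uhun* is /n/ (a consonant), it takes -piz, giving *uhunpiz*.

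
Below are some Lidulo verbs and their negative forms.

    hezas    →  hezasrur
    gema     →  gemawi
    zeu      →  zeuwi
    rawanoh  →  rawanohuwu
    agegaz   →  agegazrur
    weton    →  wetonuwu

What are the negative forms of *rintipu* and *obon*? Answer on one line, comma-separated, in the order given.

rintipuwi, obonuwu

Looking at the final sound of each stem: -rur when the stem ends in a sibilant (*hezas*, *agegaz*); -uwu when the stem ends in a non-sibilant consonant (*rawanoh*, *weton*); -wi when the stem ends in a vowel (*gema*, *zeu*).
*rintipu*: final sound = /u/, a vowel → -wi → *rintipuwi*.
Since the final sound of *obon* is /n/ (a non-sibilant consonant), it takes -uwu, giving *obonuwu*.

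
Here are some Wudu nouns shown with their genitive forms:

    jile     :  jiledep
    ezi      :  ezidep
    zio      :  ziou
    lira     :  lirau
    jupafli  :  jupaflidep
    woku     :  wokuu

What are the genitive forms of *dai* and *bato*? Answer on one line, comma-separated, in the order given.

daidep, batou

The suffix is conditioned by the last vowel: -dep when the last vowel of the stem is a front vowel (*jile*, *ezi*, *jupafli*); -u when the last vowel of the stem is a back vowel (*zio*, *lira*, *woku*).
*dai*: last vowel = /i/, a front vowel → -dep → *daidep*.
*bato*: last vowel = /o/, a back vowel → -u → *batou*.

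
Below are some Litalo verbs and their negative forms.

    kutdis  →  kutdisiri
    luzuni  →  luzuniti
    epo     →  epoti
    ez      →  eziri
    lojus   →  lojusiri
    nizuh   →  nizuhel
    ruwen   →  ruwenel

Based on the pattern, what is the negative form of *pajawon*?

The suffix is conditioned by the final sound: -iri when the stem ends in a sibilant (*kutdis*, *ez*, *lojus*); -el when the stem ends in a non-sibilant consonant (*nizuh*, *ruwen*); -ti when the stem ends in a vowel (*luzuni*, *epo*).
*pajawon*: final sound = /n/, a non-sibilant consonant → -el → *pajawonel*.

pajawonel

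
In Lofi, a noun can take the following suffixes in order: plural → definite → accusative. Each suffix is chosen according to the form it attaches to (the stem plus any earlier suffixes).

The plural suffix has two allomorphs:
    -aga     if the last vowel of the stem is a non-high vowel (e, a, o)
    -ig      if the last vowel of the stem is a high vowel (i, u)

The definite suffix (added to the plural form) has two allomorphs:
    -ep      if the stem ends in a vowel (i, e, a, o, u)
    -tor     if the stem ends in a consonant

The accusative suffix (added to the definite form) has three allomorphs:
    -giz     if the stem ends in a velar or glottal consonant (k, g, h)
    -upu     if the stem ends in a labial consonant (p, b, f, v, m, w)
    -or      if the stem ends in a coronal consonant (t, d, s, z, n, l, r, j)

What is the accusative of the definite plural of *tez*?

tezagaepupu

Since the last vowel of *tez* is /e/ (a non-high vowel), it takes -aga, giving *tezaga*.
The final sound of the plural form *tezaga* is /a/, which is a vowel, so the definite suffix is -ep, giving *tezagaep*.
Since the final consonant of the definite form *tezagaep* is /p/ (labial), it takes -upu, giving *tezagaepupu*.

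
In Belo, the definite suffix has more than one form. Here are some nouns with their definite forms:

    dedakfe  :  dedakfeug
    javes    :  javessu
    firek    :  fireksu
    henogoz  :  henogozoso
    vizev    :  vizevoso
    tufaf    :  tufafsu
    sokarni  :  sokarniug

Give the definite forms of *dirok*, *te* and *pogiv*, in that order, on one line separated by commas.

Looking at the final sound of each stem: -su when the stem ends in a voiceless consonant (*javes*, *firek*, *tufaf*); -oso when the stem ends in a voiced consonant (*henogoz*, *vizev*); -ug when the stem ends in a vowel (*dedakfe*, *sokarni*).
*dirok*: final sound = /k/, a voiceless consonant → -su → *diroksu*.
*te*: final sound = /e/, a vowel → -ug → *teug*.
*pogiv*: final sound = /v/, a voiced consonant → -oso → *pogivoso*.

diroksu, teug, pogivoso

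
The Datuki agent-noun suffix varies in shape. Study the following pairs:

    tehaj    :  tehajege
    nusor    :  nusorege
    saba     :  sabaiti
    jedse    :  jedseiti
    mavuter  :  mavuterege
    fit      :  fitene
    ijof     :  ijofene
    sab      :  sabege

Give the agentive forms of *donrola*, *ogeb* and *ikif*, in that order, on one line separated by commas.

donrolaiti, ogebege, ikifene

The alternation tracks the final sound of the stem — -ene when the stem ends in a voiceless consonant (*fit*, *ijof*); -ege when the stem ends in a voiced consonant (*tehaj*, *nusor*, *mavuter*, *sab*); -iti when the stem ends in a vowel (*saba*, *jedse*).
The final sound of *donrola* is /a/, which is a vowel, so the suffix is -iti, giving *donrolaiti*.
*ogeb* — final sound /b/ (a voiced consonant) → -ege → *ogebege*.
*ikif*: final sound = /f/, a voiceless consonant → -ene → *ikifene*.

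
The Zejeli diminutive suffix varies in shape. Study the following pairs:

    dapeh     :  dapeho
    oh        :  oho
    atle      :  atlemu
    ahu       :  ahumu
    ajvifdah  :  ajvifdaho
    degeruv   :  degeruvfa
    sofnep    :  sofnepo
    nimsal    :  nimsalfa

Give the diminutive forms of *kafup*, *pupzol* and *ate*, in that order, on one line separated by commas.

kafupo, pupzolfa, atemu

The suffix is conditioned by the final sound: -o when the stem ends in a voiceless consonant (*dapeh*, *oh*, *ajvifdah*, *sofnep*); -fa when the stem ends in a voiced consonant (*degeruv*, *nimsal*); -mu when the stem ends in a vowel (*atle*, *ahu*).
*kafup*: final sound = /p/, a voiceless consonant → -o → *kafupo*.
*pupzol*: final sound = /l/, a voiced consonant → -fa → *pupzolfa*.
*ate* — final sound /e/ (a vowel) → -mu → *atemu*.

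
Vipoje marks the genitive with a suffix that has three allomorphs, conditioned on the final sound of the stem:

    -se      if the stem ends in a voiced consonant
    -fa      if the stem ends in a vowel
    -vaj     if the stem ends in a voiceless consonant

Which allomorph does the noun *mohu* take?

*mohu* — final sound /u/ (a vowel) → -fa.

-fa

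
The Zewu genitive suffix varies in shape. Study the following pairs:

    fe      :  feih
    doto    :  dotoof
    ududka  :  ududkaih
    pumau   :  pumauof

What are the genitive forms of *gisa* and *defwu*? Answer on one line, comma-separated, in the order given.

The suffix is conditioned by the last vowel: -of when the last vowel of the stem is a rounded vowel (*doto*, *pumau*); -ih when the last vowel of the stem is an unrounded vowel (*fe*, *ududka*).
The last vowel of *gisa* is /a/, which is an unrounded vowel, so the suffix is -ih, giving *gisaih*.
*defwu* — last vowel /u/ (a rounded vowel) → -of → *defwuof*.

gisaih, defwuof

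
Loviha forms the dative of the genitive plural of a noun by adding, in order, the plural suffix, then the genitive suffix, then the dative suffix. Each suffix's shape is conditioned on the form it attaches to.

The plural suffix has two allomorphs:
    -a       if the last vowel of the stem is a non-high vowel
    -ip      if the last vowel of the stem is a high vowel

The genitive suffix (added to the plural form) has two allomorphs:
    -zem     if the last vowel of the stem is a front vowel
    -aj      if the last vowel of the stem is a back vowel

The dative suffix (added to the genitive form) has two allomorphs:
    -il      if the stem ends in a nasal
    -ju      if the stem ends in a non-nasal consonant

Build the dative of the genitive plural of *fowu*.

fowuipzemil

The last vowel of *fowu* is /u/, which is a high vowel, so the plural suffix is -ip, giving *fowuip*.
The plural form *fowuip*: last vowel = /i/, a front vowel → -zem → *fowuipzem*.
The final consonant of the genitive form *fowuipzem* is /m/, which is a nasal, so the dative suffix is -il, giving *fowuipzemil*.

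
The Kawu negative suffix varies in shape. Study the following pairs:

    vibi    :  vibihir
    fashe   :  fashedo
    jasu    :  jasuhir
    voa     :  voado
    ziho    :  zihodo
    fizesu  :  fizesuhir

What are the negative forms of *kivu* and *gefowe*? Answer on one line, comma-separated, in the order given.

kivuhir, gefowedo

Looking at the last vowel of each stem: -hir when the last vowel of the stem is a high vowel (*vibi*, *jasu*, *fizesu*); -do when the last vowel of the stem is a non-high vowel (*fashe*, *voa*, *ziho*).
*kivu* — last vowel /u/ (a high vowel) → -hir → *kivuhir*.
*gefowe*: last vowel = /e/, a non-high vowel → -do → *gefowedo*.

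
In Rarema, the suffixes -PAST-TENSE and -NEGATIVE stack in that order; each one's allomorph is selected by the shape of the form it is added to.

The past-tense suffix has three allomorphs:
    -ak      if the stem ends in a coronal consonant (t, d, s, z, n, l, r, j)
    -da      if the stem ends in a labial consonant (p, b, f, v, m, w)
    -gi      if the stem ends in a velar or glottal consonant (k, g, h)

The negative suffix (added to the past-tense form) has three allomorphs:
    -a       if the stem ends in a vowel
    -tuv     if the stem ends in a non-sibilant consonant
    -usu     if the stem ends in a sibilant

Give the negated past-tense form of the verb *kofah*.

kofahgia

The final consonant of *kofah* is /h/, which is velar/glottal, so the past-tense suffix is -gi, giving *kofahgi*.
The past-tense form *kofahgi* — final sound /i/ (a vowel) → -a → *kofahgia*.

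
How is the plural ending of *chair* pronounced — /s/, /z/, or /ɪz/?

The stem *chair* ends in a voiced non-sibilant sound.
The plural suffix surfaces as /ɪz/ after sibilants, /s/ after other voiceless consonants, and /z/ after other voiced sounds.
So the plural -s on *chair* is pronounced /z/.

/z/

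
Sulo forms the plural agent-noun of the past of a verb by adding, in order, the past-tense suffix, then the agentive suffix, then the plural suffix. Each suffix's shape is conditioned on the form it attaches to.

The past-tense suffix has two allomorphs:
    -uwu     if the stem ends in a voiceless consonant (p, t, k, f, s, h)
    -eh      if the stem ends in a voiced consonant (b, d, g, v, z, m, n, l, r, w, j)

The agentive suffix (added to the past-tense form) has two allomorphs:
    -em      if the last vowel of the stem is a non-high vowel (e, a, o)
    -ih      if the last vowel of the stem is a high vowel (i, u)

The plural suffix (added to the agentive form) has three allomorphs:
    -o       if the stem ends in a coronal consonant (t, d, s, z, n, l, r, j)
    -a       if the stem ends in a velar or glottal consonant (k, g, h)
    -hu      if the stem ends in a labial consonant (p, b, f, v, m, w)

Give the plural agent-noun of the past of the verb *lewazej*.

lewazejehemhu

The final consonant of *lewazej* is /j/, which is voiced, so the past-tense suffix is -eh, giving *lewazejeh*.
The last vowel of the past-tense form *lewazejeh* is /e/, which is a non-high vowel, so the agentive suffix is -em, giving *lewazejehem*.
The agentive form *lewazejehem*: final consonant = /m/, labial → -hu → *lewazejehemhu*.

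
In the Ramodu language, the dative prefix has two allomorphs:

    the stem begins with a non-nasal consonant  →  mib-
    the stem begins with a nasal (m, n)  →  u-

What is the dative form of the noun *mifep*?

The first consonant of *mifep* is /m/, which is a nasal, so the prefix is u-, giving *umifep*.

umifep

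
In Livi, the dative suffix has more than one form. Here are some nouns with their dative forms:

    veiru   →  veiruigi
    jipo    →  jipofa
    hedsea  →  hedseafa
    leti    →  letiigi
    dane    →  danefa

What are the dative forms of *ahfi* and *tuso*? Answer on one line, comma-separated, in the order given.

ahfiigi, tusofa

The alternation tracks the last vowel of the stem — -igi when the last vowel of the stem is a high vowel (*veiru*, *leti*); -fa when the last vowel of the stem is a non-high vowel (*jipo*, *hedsea*, *dane*).
Since the last vowel of *ahfi* is /i/ (a high vowel), it takes -igi, giving *ahfiigi*.
Since the last vowel of *tuso* is /o/ (a non-high vowel), it takes -fa, giving *tusofa*.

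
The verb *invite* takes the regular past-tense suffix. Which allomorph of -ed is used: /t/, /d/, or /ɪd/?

The stem *invite* ends in /t/ or /d/.
The -ed suffix is realized as /ɪd/ after /t, d/; as /t/ after other voiceless consonants; and as /d/ after other voiced sounds.
So -ed on *invite* is pronounced /ɪd/.

/ɪd/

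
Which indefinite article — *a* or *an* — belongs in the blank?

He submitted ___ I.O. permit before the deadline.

an

The indefinite article is chosen by the initial *sound* of the following word, not its spelling.
The initialism *I.O.* is read letter by letter; the first letter, I, is pronounced /aɪ/, which begins with a vowel sound.
So the article is *an*: He submitted an I.O. permit before the deadline.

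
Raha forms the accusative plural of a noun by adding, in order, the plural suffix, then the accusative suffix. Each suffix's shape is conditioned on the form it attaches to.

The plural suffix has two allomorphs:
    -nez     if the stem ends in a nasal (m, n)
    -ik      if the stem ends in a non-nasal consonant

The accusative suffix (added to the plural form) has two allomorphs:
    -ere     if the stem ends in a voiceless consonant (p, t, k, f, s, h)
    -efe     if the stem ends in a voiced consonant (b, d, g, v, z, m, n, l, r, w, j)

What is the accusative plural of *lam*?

lamnezefe

The final consonant of *lam* is /m/, which is a nasal, so the plural suffix is -nez, giving *lamnez*.
The final consonant of the plural form *lamnez* is /z/, which is voiced, so the accusative suffix is -efe, giving *lamnezefe*.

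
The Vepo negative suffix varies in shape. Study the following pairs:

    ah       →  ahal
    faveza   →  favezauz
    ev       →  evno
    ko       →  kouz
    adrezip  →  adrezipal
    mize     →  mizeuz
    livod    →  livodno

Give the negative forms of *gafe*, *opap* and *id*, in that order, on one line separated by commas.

The suffix is conditioned by the final sound: -al when the stem ends in a voiceless consonant (*ah*, *adrezip*); -no when the stem ends in a voiced consonant (*ev*, *livod*); -uz when the stem ends in a vowel (*faveza*, *ko*, *mize*).
*gafe*: final sound = /e/, a vowel → -uz → *gafeuz*.
*opap* — final sound /p/ (a voiceless consonant) → -al → *opapal*.
Since the final sound of *id* is /d/ (a voiced consonant), it takes -no, giving *idno*.

gafeuz, opapal, idno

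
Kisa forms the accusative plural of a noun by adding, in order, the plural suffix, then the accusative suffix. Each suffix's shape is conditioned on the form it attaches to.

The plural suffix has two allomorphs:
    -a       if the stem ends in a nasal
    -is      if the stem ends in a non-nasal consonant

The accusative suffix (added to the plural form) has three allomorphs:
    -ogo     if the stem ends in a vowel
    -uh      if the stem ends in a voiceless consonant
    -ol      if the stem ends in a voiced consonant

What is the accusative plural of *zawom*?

The final consonant of *zawom* is /m/, which is a nasal, so the plural suffix is -a, giving *zawoma*.
Since the final sound of the plural form *zawoma* is /a/ (a vowel), it takes -ogo, giving *zawomaogo*.

zawomaogo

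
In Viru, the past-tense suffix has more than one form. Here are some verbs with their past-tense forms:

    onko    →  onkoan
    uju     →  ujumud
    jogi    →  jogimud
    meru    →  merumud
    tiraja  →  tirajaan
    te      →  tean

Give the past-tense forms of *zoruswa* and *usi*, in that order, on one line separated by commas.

Looking at the last vowel of each stem: -mud when the last vowel of the stem is a high vowel (*uju*, *jogi*, *meru*); -an when the last vowel of the stem is a non-high vowel (*onko*, *tiraja*, *te*).
The last vowel of *zoruswa* is /a/, which is a non-high vowel, so the suffix is -an, giving *zoruswaan*.
Since the last vowel of *usi* is /i/ (a high vowel), it takes -mud, giving *usimud*.

zoruswaan, usimud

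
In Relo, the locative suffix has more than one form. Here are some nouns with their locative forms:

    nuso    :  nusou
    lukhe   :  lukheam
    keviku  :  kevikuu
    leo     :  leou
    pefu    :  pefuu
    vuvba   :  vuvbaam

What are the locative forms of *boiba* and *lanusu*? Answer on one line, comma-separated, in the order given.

The alternation tracks the last vowel of the stem — -u when the last vowel of the stem is a rounded vowel (*nuso*, *keviku*, *leo*, *pefu*); -am when the last vowel of the stem is an unrounded vowel (*lukhe*, *vuvba*).
Since the last vowel of *boiba* is /a/ (an unrounded vowel), it takes -am, giving *boibaam*.
*lanusu*: last vowel = /u/, a rounded vowel → -u → *lanusuu*.

boibaam, lanusuu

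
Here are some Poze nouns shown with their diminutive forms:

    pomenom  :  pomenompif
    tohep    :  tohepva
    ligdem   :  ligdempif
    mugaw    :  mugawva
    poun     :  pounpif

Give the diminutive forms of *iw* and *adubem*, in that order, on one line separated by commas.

The alternation tracks the final consonant of the stem — -pif when the stem ends in a nasal (*pomenom*, *ligdem*, *poun*); -va when the stem ends in a non-nasal consonant (*tohep*, *mugaw*).
*iw* — final consonant /w/ (non-nasal) → -va → *iwva*.
Since the final consonant of *adubem* is /m/ (a nasal), it takes -pif, giving *adubempif*.

iwva, adubempif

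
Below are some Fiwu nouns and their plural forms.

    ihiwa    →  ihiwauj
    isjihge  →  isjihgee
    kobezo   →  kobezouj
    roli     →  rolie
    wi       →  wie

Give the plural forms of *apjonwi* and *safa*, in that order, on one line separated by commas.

apjonwie, safauj

The alternation tracks the last vowel of the stem — -e when the last vowel of the stem is a front vowel (*isjihge*, *roli*, *wi*); -uj when the last vowel of the stem is a back vowel (*ihiwa*, *kobezo*).
*apjonwi*: last vowel = /i/, a front vowel → -e → *apjonwie*.
*safa* — last vowel /a/ (a back vowel) → -uj → *safauj*.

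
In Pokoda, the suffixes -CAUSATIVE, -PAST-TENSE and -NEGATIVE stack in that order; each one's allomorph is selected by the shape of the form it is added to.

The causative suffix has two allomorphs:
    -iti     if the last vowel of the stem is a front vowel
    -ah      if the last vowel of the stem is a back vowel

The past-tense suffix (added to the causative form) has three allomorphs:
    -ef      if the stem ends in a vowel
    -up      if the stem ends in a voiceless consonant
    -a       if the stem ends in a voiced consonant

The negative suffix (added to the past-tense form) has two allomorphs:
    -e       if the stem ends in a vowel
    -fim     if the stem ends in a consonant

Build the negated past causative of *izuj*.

izujahupfim

The last vowel of *izuj* is /u/, which is a back vowel, so the causative suffix is -ah, giving *izujah*.
The causative form *izujah* — final sound /h/ (a voiceless consonant) → -up → *izujahup*.
The past-tense form *izujahup*: final sound = /p/, a consonant → -fim → *izujahupfim*.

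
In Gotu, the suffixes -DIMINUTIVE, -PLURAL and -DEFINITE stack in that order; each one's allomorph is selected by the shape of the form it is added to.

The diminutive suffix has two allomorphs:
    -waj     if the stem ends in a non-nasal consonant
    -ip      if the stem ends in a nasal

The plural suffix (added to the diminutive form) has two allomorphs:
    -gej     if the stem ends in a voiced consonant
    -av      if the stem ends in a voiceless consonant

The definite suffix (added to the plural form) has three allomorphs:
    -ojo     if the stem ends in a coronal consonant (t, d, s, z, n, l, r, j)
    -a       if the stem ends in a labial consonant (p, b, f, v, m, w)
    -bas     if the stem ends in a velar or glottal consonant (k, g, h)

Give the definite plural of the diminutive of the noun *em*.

The final consonant of *em* is /m/, which is a nasal, so the diminutive suffix is -ip, giving *emip*.
The diminutive form *emip*: final consonant = /p/, voiceless → -av → *emipav*.
The plural form *emipav* — final consonant /v/ (labial) → -a → *emipava*.

emipava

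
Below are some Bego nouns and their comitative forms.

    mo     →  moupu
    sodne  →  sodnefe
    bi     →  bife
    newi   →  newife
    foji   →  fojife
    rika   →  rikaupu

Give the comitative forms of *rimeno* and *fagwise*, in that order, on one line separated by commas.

rimenoupu, fagwisefe

Looking at the last vowel of each stem: -fe when the last vowel of the stem is a front vowel (*sodne*, *bi*, *newi*, *foji*); -upu when the last vowel of the stem is a back vowel (*mo*, *rika*).
*rimeno* — last vowel /o/ (a back vowel) → -upu → *rimenoupu*.
The last vowel of *fagwise* is /e/, which is a front vowel, so the suffix is -fe, giving *fagwisefe*.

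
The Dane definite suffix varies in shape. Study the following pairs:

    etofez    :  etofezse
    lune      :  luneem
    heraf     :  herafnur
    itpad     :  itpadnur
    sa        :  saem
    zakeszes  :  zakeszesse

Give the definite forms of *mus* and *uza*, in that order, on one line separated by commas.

musse, uzaem

The alternation tracks the final sound of the stem — -se when the stem ends in a sibilant (*etofez*, *zakeszes*); -nur when the stem ends in a non-sibilant consonant (*heraf*, *itpad*); -em when the stem ends in a vowel (*lune*, *sa*).
The final sound of *mus* is /s/, which is a sibilant, so the suffix is -se, giving *musse*.
*uza*: final sound = /a/, a vowel → -em → *uzaem*.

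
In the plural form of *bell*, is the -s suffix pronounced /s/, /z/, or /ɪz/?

The stem *bell* ends in a voiced non-sibilant sound.
The plural suffix surfaces as /ɪz/ after sibilants, /s/ after other voiceless consonants, and /z/ after other voiced sounds.
So the plural -s on *bell* is pronounced /z/.

/z/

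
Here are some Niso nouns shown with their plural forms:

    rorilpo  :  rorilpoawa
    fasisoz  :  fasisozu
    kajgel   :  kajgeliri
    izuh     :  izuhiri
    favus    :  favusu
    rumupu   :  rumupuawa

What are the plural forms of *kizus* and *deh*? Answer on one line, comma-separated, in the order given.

kizusu, dehiri

Looking at the final sound of each stem: -u when the stem ends in a sibilant (*fasisoz*, *favus*); -iri when the stem ends in a non-sibilant consonant (*kajgel*, *izuh*); -awa when the stem ends in a vowel (*rorilpo*, *rumupu*).
The final sound of *kizus* is /s/, which is a sibilant, so the suffix is -u, giving *kizusu*.
*deh*: final sound = /h/, a non-sibilant consonant → -iri → *dehiri*.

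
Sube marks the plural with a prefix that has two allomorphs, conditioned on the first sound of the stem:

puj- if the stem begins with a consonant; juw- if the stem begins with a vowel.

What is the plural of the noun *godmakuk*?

The first sound of *godmakuk* is /g/, which is a consonant, so the prefix is puj-, giving *pujgodmakuk*.

pujgodmakuk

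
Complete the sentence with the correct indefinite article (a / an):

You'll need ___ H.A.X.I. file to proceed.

an

The indefinite article is chosen by the initial *sound* of the following word, not its spelling.
The initialism *H.A.X.I.* is read letter by letter; the first letter, H, is pronounced /eɪtʃ/, which begins with a vowel sound.
So the article is *an*: You'll need an H.A.X.I. file to proceed.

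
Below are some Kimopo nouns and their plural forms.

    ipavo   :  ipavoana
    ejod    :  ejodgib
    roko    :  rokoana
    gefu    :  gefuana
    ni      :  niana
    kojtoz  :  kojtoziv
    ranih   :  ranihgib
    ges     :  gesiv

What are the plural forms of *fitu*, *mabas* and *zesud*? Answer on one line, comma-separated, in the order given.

The suffix is conditioned by the final sound: -iv when the stem ends in a sibilant (*kojtoz*, *ges*); -gib when the stem ends in a non-sibilant consonant (*ejod*, *ranih*); -ana when the stem ends in a vowel (*ipavo*, *roko*, *gefu*, *ni*).
Since the final sound of *fitu* is /u/ (a vowel), it takes -ana, giving *fituana*.
*mabas* — final sound /s/ (a sibilant) → -iv → *mabasiv*.
*zesud* — final sound /d/ (a non-sibilant consonant) → -gib → *zesudgib*.

fituana, mabasiv, zesudgib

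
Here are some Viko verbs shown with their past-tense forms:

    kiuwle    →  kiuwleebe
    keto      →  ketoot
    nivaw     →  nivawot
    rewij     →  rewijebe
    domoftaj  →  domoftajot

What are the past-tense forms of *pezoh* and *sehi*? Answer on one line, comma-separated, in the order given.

The pattern is front/back vowel harmony: -ebe when the last vowel of the stem is a front vowel (*kiuwle*, *rewij*); -ot when the last vowel of the stem is a back vowel (*keto*, *nivaw*, *domoftaj*).
Since the last vowel of *pezoh* is /o/ (a back vowel), it takes -ot, giving *pezohot*.
The last vowel of *sehi* is /i/, which is a front vowel, so the suffix is -ebe, giving *sehiebe*.

pezohot, sehiebe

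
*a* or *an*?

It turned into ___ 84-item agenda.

The indefinite article is chosen by the initial *sound* of the following word, not its spelling.
The number *84* is spoken "eighty-…", beginning with /ˈeɪti/ — a vowel sound.
So the article is *an*: It turned into an 84-item agenda.

an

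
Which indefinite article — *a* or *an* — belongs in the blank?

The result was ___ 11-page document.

an

The indefinite article is chosen by the initial *sound* of the following word, not its spelling.
The number *11* is spoken "eleven", beginning with /ɪˈlɛvən/ — a vowel sound.
So the article is *an*: The result was an 11-page document.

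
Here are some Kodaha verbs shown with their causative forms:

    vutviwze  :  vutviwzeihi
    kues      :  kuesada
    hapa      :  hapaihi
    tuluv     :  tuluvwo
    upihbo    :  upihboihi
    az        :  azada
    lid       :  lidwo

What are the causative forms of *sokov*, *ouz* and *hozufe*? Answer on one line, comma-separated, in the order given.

Looking at the final sound of each stem: -ada when the stem ends in a sibilant (*kues*, *az*); -wo when the stem ends in a non-sibilant consonant (*tuluv*, *lid*); -ihi when the stem ends in a vowel (*vutviwze*, *hapa*, *upihbo*).
*sokov*: final sound = /v/, a non-sibilant consonant → -wo → *sokovwo*.
*ouz*: final sound = /z/, a sibilant → -ada → *ouzada*.
*hozufe* — final sound /e/ (a vowel) → -ihi → *hozufeihi*.

sokovwo, ouzada, hozufeihi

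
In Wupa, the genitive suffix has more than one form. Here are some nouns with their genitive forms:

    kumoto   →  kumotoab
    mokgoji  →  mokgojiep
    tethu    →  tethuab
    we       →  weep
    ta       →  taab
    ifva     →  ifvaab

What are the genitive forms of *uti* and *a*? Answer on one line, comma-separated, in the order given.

utiep, aab

Looking at the last vowel of each stem: -ep when the last vowel of the stem is a front vowel (*mokgoji*, *we*); -ab when the last vowel of the stem is a back vowel (*kumoto*, *tethu*, *ta*, *ifva*).
*uti* — last vowel /i/ (a front vowel) → -ep → *utiep*.
The last vowel of *a* is /a/, which is a back vowel, so the suffix is -ab, giving *aab*.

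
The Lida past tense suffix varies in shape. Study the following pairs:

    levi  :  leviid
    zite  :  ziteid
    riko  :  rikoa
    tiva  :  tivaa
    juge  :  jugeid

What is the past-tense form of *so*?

The suffix is conditioned by the last vowel: -id when the last vowel of the stem is a front vowel (*levi*, *zite*, *juge*); -a when the last vowel of the stem is a back vowel (*riko*, *tiva*).
*so*: last vowel = /o/, a back vowel → -a → *soa*.

soa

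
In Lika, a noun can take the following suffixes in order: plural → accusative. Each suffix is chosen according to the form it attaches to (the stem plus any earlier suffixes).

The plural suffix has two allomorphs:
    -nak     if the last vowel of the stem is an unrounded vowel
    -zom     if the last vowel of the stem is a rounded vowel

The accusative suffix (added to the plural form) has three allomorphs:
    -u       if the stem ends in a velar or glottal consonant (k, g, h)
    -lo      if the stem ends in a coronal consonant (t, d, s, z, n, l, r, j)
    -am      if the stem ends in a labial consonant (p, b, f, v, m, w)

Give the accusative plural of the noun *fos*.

Since the last vowel of *fos* is /o/ (a rounded vowel), it takes -zom, giving *foszom*.
Since the final consonant of the plural form *foszom* is /m/ (labial), it takes -am, giving *foszomam*.

foszomam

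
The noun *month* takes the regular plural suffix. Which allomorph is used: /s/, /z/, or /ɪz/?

The stem *month* ends in a voiceless non-sibilant consonant.
The plural suffix surfaces as /ɪz/ after sibilants, /s/ after other voiceless consonants, and /z/ after other voiced sounds.
So the plural -s on *month* is pronounced /s/.

/s/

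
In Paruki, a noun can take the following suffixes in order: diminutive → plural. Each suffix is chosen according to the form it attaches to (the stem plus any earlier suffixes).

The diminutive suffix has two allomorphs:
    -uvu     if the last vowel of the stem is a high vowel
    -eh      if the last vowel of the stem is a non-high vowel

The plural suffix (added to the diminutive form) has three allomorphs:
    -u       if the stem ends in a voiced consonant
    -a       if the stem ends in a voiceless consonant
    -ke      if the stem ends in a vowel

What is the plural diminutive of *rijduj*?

Since the last vowel of *rijduj* is /u/ (a high vowel), it takes -uvu, giving *rijdujuvu*.
The diminutive form *rijdujuvu* — final sound /u/ (a vowel) → -ke → *rijdujuvuke*.

rijdujuvuke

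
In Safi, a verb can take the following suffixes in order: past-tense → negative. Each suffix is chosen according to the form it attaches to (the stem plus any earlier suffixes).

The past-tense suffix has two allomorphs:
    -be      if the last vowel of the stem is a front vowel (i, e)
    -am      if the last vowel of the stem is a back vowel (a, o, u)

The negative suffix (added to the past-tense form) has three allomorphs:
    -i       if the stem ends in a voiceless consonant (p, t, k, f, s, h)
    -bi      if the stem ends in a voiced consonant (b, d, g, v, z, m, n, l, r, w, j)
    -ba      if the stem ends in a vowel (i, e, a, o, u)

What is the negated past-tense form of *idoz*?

idozambi

The last vowel of *idoz* is /o/, which is a back vowel, so the past-tense suffix is -am, giving *idozam*.
The past-tense form *idozam* — final sound /m/ (a voiced consonant) → -bi → *idozambi*.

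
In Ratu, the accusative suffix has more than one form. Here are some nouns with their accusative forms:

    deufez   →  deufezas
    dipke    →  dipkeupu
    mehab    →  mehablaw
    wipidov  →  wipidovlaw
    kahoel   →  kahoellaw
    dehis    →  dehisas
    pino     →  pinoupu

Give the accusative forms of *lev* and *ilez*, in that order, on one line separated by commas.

The pattern is sibilance of the final sound: -as when the stem ends in a sibilant (*deufez*, *dehis*); -law when the stem ends in a non-sibilant consonant (*mehab*, *wipidov*, *kahoel*); -upu when the stem ends in a vowel (*dipke*, *pino*).
*lev* — final sound /v/ (a non-sibilant consonant) → -law → *levlaw*.
Since the final sound of *ilez* is /z/ (a sibilant), it takes -as, giving *ilezas*.

levlaw, ilezas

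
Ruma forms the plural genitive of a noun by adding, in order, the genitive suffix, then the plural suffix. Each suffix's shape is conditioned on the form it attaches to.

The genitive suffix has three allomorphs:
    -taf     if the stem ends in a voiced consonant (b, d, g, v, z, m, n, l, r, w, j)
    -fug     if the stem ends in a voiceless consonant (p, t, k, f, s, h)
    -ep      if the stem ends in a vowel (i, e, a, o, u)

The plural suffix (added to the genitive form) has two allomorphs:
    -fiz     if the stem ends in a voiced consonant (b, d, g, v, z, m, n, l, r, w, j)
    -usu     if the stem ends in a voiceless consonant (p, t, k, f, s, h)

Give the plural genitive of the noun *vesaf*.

*vesaf*: final sound = /f/, a voiceless consonant → -fug → *vesaffug*.
The genitive form *vesaffug* — final consonant /g/ (voiced) → -fiz → *vesaffugfiz*.

vesaffugfiz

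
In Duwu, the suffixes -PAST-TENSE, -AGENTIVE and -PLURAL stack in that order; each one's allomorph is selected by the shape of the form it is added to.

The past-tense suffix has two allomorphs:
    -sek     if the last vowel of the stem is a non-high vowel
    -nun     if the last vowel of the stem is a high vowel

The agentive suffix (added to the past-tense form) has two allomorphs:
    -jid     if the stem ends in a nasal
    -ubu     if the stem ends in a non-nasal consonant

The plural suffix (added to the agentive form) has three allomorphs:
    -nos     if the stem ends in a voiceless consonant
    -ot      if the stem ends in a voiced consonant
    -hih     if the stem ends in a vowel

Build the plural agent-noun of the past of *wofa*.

wofasekubuhih

*wofa* — last vowel /a/ (a non-high vowel) → -sek → *wofasek*.
The past-tense form *wofasek* — final consonant /k/ (non-nasal) → -ubu → *wofasekubu*.
The agentive form *wofasekubu*: final sound = /u/, a vowel → -hih → *wofasekubuhih*.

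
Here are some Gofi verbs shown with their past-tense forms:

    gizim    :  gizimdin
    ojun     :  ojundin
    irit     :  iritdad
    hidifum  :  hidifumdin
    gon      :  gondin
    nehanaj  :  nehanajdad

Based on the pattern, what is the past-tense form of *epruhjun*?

The pattern is nasality of the final consonant: -din when the stem ends in a nasal (*gizim*, *ojun*, *hidifum*, *gon*); -dad when the stem ends in a non-nasal consonant (*irit*, *nehanaj*).
*epruhjun* — final consonant /n/ (a nasal) → -din → *epruhjundin*.

epruhjundin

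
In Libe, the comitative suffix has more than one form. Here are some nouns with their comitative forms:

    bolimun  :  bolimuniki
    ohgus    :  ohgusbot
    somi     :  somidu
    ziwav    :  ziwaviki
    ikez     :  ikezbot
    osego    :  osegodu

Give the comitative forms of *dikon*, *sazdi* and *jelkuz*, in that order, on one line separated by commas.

The suffix is conditioned by the final sound: -bot when the stem ends in a sibilant (*ohgus*, *ikez*); -iki when the stem ends in a non-sibilant consonant (*bolimun*, *ziwav*); -du when the stem ends in a vowel (*somi*, *osego*).
Since the final sound of *dikon* is /n/ (a non-sibilant consonant), it takes -iki, giving *dikoniki*.
Since the final sound of *sazdi* is /i/ (a vowel), it takes -du, giving *sazdidu*.
Since the final sound of *jelkuz* is /z/ (a sibilant), it takes -bot, giving *jelkuzbot*.

dikoniki, sazdidu, jelkuzbot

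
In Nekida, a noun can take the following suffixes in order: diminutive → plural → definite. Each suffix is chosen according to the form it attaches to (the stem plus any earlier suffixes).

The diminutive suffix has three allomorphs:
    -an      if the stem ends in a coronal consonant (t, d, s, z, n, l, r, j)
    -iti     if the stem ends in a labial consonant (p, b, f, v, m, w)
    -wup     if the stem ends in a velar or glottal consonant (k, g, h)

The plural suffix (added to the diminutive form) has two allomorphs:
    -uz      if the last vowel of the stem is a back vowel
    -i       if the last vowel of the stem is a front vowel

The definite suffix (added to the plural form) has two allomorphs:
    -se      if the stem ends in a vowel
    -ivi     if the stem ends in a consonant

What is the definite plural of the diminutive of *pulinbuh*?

Since the final consonant of *pulinbuh* is /h/ (velar/glottal), it takes -wup, giving *pulinbuhwup*.
The diminutive form *pulinbuhwup*: last vowel = /u/, a back vowel → -uz → *pulinbuhwupuz*.
The plural form *pulinbuhwupuz*: final sound = /z/, a consonant → -ivi → *pulinbuhwupuzivi*.

pulinbuhwupuzivi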